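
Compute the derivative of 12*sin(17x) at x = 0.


Apply the chain rule to differentiate 12*sin(17x):
d/dx [12*sin(17x)]
= 12 * cos(17x) * d/dx(17x)
= 12 * 17 * cos(17x)
= 204 * cos(17x)
Evaluate at x = 0:
= 204 * cos(0)
= 204 * 1
= 204

204


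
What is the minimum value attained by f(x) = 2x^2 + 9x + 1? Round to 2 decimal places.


For a quadratic f(x) = ax^2 + bx + c with a > 0, the minimum is at the vertex.
Vertex x-coordinate: x = -b/(2a)
x = -(9) / (2 * 2)
x = -9/4
Substitute back to find the minimum value:
f(-9/4) = 2 * (-9/4)^2 + 9 * (-9/4) + 1
= 81/8 - 81/4 + 1
= -73/8 ≈ -9.13

-9.13


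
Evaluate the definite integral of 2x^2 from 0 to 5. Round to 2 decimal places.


Find the antiderivative of 2x^2:
F(x) = 2/3 * x^3
Apply the Fundamental Theorem of Calculus:
F(5) - F(0)
= 2/3 * 5^3 - 2/3 * 0^3
= 2/3 * (125 - 0)
= 2/3 * 125
= 250/3 ≈ 83.33

83.33


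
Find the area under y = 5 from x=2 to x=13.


The area under a constant function y = 5 is a rectangle.
Width = 13 - 2 = 11
Height = 5
Area = width * height
= 11 * 5
= 55

55


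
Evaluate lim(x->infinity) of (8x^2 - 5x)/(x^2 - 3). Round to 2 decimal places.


For limits at infinity with equal-degree polynomials,
we compare leading coefficients.
Numerator leading term: 8x^2
Denominator leading term: x^2
Divide both by x^2:
lim = (8 - 5/x) / (1 - 3/x^2)
As x -> infinity, the 1/x and 1/x^2 terms vanish:
= 8/1 = 8 = 8.00

8.00


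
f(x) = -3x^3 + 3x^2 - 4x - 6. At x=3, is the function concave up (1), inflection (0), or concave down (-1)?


Concavity is determined by the sign of f''(x).
f(x) = -3x^3 + 3x^2 - 4x - 6
f'(x) = -9x^2 + 6x - 4
f''(x) = -18x + 6
f''(3) = -18 * 3 + 6
= -54 + 6
= -48
Since f''(3) < 0, the function is concave down (-1)

-1


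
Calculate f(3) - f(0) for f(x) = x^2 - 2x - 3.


Net change = f(b) - f(a)
f(x) = x^2 - 2x - 3
Compute f(3):
f(3) = 1 * 3^2 - 2 * 3 - 3
= 9 - 6 - 3
= 0
Compute f(0):
f(0) = 1 * 0^2 - 2 * 0 - 3
= 0 + 0 - 3
= -3
Net change = 0 - (-3) = 3

3


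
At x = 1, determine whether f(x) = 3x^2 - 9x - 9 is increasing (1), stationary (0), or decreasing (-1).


Compute f'(x) to determine behavior:
f'(x) = 6x - 9
f'(1) = 6 * 1 - 9
= 6 - 9
= -3
Since f'(1) < 0, the function is decreasing (-1)

-1


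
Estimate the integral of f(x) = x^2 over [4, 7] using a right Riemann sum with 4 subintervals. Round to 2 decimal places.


Right Riemann sum uses right endpoints of each subinterval.
Interval: [4, 7], n = 4
dx = (7 - 4) / 4 = 3/4
Right endpoints: [19/4, 11/2, 25/4, 7]
f values: [361/16, 121/4, 625/16, 49]
Sum = dx * (sum of f values)
= 3/4 * 1127/8
= 3381/32 ≈ 105.66

105.66


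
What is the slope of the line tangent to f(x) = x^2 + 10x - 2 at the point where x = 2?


The slope of the tangent line equals f'(x) at the point.
f(x) = x^2 + 10x - 2
f'(x) = 2x + 10
At x = 2:
f'(2) = 2 * 2 + 10
= 4 + 10
= 14

14


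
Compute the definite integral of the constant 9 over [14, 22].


The integral of a constant k over [a, b] equals k * (b - a).
integral from 14 to 22 of 9 dx
= 9 * (22 - 14)
= 9 * 8
= 72

72


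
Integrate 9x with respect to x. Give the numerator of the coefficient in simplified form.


Apply the power rule for integration:
integral of ax^n dx = a/(n+1) * x^(n+1) + C
integral of 9x dx
= 9/2 * x^2 + C
The coefficient in lowest terms is 9/2, and its numerator is 9

9


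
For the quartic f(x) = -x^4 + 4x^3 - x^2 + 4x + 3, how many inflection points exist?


Inflection points occur where f''(x) = 0 and concavity changes.
f(x) = -x^4 + 4x^3 - x^2 + 4x + 3
f'(x) = -4x^3 + 12x^2 - 2x + 4
f''(x) = -12x^2 + 24x - 2
This is a quadratic in x. Use the discriminant to count real roots.
Discriminant = (24)^2 - 4 * (-12) * (-2)
= 576 - 96
= 480
Since discriminant > 0, f''(x) = 0 has 2 distinct real solutions.
A quadratic with two distinct real roots changes sign at each root, so concavity changes at both.
Number of inflection points: 2

2


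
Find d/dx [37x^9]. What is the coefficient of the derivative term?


We apply the power rule: d/dx [ax^n] = a*n * x^(n-1)
d/dx [37x^9]
= 37 * 9 * x^(9-1)
= 333x^8
The coefficient is 333

333


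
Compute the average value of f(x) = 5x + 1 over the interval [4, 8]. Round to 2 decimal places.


Average value = 1/(b-a) * integral from a to b of f(x) dx
First compute the integral of 5x + 1:
F(x) = (5/2)x^2 + x
F(8) = 5/2 * 64 + 1 * 8 = 168
F(4) = 5/2 * 16 + 1 * 4 = 44
Integral = 168 - 44 = 124
Average = 124 / (8 - 4) = 124 / 4
= 31 = 31.00

31.00


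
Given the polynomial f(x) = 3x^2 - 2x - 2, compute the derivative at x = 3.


Differentiate term by term using power and sum rules:
f(x) = 3x^2 - 2x - 2
f'(x) = 6x - 2
Substitute x = 3:
f'(3) = 6 * 3 - 2
= 18 - 2
= 16

16


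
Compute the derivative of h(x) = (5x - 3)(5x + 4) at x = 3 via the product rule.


Let u(x) = 5x - 3 and v(x) = 5x + 4
u'(x) = 5
v'(x) = 5
Product rule: h'(x) = u'(x)*v(x) + u(x)*v'(x)
= 5 * (5x + 4) + (5x - 3) * 5
At x = 3:
u(3) = 5 * 3 - 3 = 12
v(3) = 5 * 3 + 4 = 19
h'(3) = 5 * 19 + 12 * 5
= 95 + 60
= 155

155


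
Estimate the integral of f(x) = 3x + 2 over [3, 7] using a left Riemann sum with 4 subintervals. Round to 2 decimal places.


Left Riemann sum uses left endpoints of each subinterval.
Interval: [3, 7], n = 4
dx = (7 - 3) / 4 = 1
Left endpoints: [3, 4, 5, 6]
f values: [11, 14, 17, 20]
Sum = dx * (sum of f values)
= 1 * 62
= 62 = 62.00

62.00


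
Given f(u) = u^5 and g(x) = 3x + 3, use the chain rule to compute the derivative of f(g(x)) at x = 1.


Using the chain rule: (f(g(x)))' = f'(g(x)) * g'(x)
First, find g(1):
g(1) = 3 * 1 + 3 = 6
Next, f'(u) = 5u^4
And g'(x) = 3
So f'(g(1)) * g'(1)
= 5 * 6^4 * 3
= 5 * 1296 * 3
= 19440

19440


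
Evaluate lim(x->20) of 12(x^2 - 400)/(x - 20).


Direct substitution gives 0/0, so we factor the numerator.
Factor: 12(x^2 - 400) = 12 * (x - 20)(x + 20)
Cancel the common factor (x - 20):
12(x^2 - 400)/(x - 20) = 12 * (x + 20)
Now substitute x = 20:
= 12 * (20 + 20) = 480

480


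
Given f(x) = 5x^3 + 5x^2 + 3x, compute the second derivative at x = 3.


First derivative:
f'(x) = 15x^2 + 10x + 3
Second derivative:
f''(x) = 30x + 10
Substitute x = 3:
f''(3) = 30 * 3 + 10
= 90 + 10
= 100

100


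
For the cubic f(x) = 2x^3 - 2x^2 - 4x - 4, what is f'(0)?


Differentiate f(x) = 2x^3 - 2x^2 - 4x - 4 term by term:
f'(x) = 6x^2 - 4x - 4
Substitute x = 0:
f'(0) = 6 * 0^2 - 4 * 0 - 4
= 0 + 0 - 4
= -4

-4


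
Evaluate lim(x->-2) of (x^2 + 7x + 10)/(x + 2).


Direct substitution gives 0/0, so we factor the numerator.
Factor: (x^2 + 7x + 10) = (x + 2)(x + 5)
Cancel the common factor (x + 2):
(x^2 + 7x + 10)/(x + 2) = (x + 5)
Now substitute x = -2:
= (-2) - (-5) = 3

3


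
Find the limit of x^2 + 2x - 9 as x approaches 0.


Since polynomials are continuous, we use direct substitution.
lim(x->0) of x^2 + 2x - 9
= 1 * 0^2 + 2 * 0 - 9
= 0 + 0 - 9
= -9

-9


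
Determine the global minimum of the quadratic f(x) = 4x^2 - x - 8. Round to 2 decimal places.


For a quadratic f(x) = ax^2 + bx + c with a > 0, the minimum is at the vertex.
Vertex x-coordinate: x = -b/(2a)
x = -(-1) / (2 * 4)
x = 1/8
Substitute back to find the minimum value:
f(1/8) = 4 * (1/8)^2 - 1 * (1/8) - 8
= 1/16 - 1/8 - 8
= -129/16 ≈ -8.06

-8.06


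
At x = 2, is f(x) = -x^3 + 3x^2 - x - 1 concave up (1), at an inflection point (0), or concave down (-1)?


Concavity is determined by the sign of f''(x).
f(x) = -x^3 + 3x^2 - x - 1
f'(x) = -3x^2 + 6x - 1
f''(x) = -6x + 6
f''(2) = -6 * 2 + 6
= -12 + 6
= -6
Since f''(2) < 0, the function is concave down (-1)

-1


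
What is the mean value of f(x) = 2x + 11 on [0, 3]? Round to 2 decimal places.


Average value = 1/(b-a) * integral from a to b of f(x) dx
First compute the integral of 2x + 11:
F(x) = x^2 + 11x
F(3) = 1 * 9 + 11 * 3 = 42
F(0) = 1 * 0 + 11 * 0 = 0
Integral = 42 - 0 = 42
Average = 42 / (3 - 0) = 42 / 3
= 14 = 14.00

14.00


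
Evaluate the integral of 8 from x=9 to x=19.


The integral of a constant k over [a, b] equals k * (b - a).
integral from 9 to 19 of 8 dx
= 8 * (19 - 9)
= 8 * 10
= 80

80


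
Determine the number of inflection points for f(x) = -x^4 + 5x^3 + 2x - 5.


Inflection points occur where f''(x) = 0 and concavity changes.
f(x) = -x^4 + 5x^3 + 2x - 5
f'(x) = -4x^3 + 15x^2 + 2
f''(x) = -12x^2 + 30x
This is a quadratic in x. Use the discriminant to count real roots.
Discriminant = (30)^2 - 4 * (-12) * 0
= 900 - 0
= 900
Since discriminant > 0, f''(x) = 0 has 2 distinct real solutions.
A quadratic with two distinct real roots changes sign at each root, so concavity changes at both.
Number of inflection points: 2

2


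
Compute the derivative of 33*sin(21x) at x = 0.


Apply the chain rule to differentiate 33*sin(21x):
d/dx [33*sin(21x)]
= 33 * cos(21x) * d/dx(21x)
= 33 * 21 * cos(21x)
= 693 * cos(21x)
Evaluate at x = 0:
= 693 * cos(0)
= 693 * 1
= 693

693


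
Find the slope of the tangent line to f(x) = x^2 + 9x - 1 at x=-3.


The slope of the tangent line equals f'(x) at the point.
f(x) = x^2 + 9x - 1
f'(x) = 2x + 9
At x = -3:
f'(-3) = 2 * (-3) + 9
= -6 + 9
= 3

3


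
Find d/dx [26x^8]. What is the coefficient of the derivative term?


We apply the power rule: d/dx [ax^n] = a*n * x^(n-1)
d/dx [26x^8]
= 26 * 8 * x^(8-1)
= 208x^7
The coefficient is 208

208


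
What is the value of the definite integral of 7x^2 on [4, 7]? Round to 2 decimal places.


Find the antiderivative of 7x^2:
F(x) = 7/3 * x^3
Apply the Fundamental Theorem of Calculus:
F(7) - F(4)
= 7/3 * 7^3 - 7/3 * 4^3
= 7/3 * (343 - 64)
= 7/3 * 279
= 651 = 651.00

651.00


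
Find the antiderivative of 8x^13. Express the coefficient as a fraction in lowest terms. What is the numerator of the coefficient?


Apply the power rule for integration:
integral of ax^n dx = a/(n+1) * x^(n+1) + C
integral of 8x^13 dx
= 8/14 * x^14 + C
= 4/7 * x^14 + C
The coefficient in lowest terms is 4/7, and its numerator is 4

4


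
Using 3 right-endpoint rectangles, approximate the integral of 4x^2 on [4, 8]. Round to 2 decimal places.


Right Riemann sum uses right endpoints of each subinterval.
Interval: [4, 8], n = 3
dx = (8 - 4) / 3 = 4/3
Right endpoints: [16/3, 20/3, 8]
f values: [1024/9, 1600/9, 256]
Sum = dx * (sum of f values)
= 4/3 * 4928/9
= 19712/27 ≈ 730.07

730.07


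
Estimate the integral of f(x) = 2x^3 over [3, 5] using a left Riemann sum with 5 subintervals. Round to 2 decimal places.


Left Riemann sum uses left endpoints of each subinterval.
Interval: [3, 5], n = 5
dx = (5 - 3) / 5 = 2/5
Left endpoints: [3, 17/5, 19/5, 21/5, 23/5]
f values: [54, 9826/125, 13718/125, 18522/125, 24334/125]
Sum = dx * (sum of f values)
= 2/5 * 2926/5
= 5852/25 = 234.08

234.08


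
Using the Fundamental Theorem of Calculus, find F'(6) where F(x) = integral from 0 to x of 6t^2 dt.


By the Fundamental Theorem of Calculus (Part 1):
If F(x) = integral from 0 to x of f(t) dt, then F'(x) = f(x)
Here f(t) = 6t^2
So F'(x) = 6x^2
Evaluate at x = 6:
F'(6) = 6 * 6^2
= 6 * 36
= 216

216


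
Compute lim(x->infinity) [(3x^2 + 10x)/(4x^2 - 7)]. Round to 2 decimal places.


For limits at infinity with equal-degree polynomials,
we compare leading coefficients.
Numerator leading term: 3x^2
Denominator leading term: 4x^2
Divide both by x^2:
lim = (3 + 10/x) / (4 - 7/x^2)
As x -> infinity, the 1/x and 1/x^2 terms vanish:
= 3/4 = 0.75

0.75


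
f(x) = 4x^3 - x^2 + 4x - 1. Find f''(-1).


First derivative:
f'(x) = 12x^2 - 2x + 4
Second derivative:
f''(x) = 24x - 2
Substitute x = -1:
f''(-1) = 24 * (-1) - 2
= -24 - 2
= -26

-26


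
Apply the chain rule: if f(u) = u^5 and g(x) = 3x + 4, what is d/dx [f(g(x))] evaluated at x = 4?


Using the chain rule: (f(g(x)))' = f'(g(x)) * g'(x)
First, find g(4):
g(4) = 3 * 4 + 4 = 16
Next, f'(u) = 5u^4
And g'(x) = 3
So f'(g(4)) * g'(4)
= 5 * 16^4 * 3
= 5 * 65536 * 3
= 983040

983040


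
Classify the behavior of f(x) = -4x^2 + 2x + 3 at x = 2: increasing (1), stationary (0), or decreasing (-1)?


Compute f'(x) to determine behavior:
f'(x) = -8x + 2
f'(2) = -8 * 2 + 2
= -16 + 2
= -14
Since f'(2) < 0, the function is decreasing (-1)

-1


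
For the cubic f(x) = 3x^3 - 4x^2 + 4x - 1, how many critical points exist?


Find where f'(x) = 0:
f(x) = 3x^3 - 4x^2 + 4x - 1
f'(x) = 9x^2 - 8x + 4
This is a quadratic in x. Use the discriminant to count real roots.
Discriminant = (-8)^2 - 4 * 9 * 4
= 64 - 144
= -80
Since discriminant < 0, f'(x) = 0 has no real solutions.
Number of critical points: 0

0


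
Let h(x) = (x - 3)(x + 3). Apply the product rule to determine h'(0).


Let u(x) = x - 3 and v(x) = x + 3
u'(x) = 1
v'(x) = 1
Product rule: h'(x) = u'(x)*v(x) + u(x)*v'(x)
= 1 * (x + 3) + (x - 3) * 1
At x = 0:
u(0) = 1 * 0 - 3 = -3
v(0) = 1 * 0 + 3 = 3
h'(0) = 1 * 3 + (-3) * 1
= 3 - 3
= 0

0


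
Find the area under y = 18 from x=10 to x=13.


The area under a constant function y = 18 is a rectangle.
Width = 13 - 10 = 3
Height = 18
Area = width * height
= 3 * 18
= 54

54


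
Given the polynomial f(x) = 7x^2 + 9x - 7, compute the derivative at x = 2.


Differentiate term by term using power and sum rules:
f(x) = 7x^2 + 9x - 7
f'(x) = 14x + 9
Substitute x = 2:
f'(2) = 14 * 2 + 9
= 28 + 9
= 37

37


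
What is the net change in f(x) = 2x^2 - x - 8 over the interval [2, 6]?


Net change = f(b) - f(a)
f(x) = 2x^2 - x - 8
Compute f(6):
f(6) = 2 * 6^2 - 1 * 6 - 8
= 72 - 6 - 8
= 58
Compute f(2):
f(2) = 2 * 2^2 - 1 * 2 - 8
= 8 - 2 - 8
= -2
Net change = 58 - (-2) = 60

60


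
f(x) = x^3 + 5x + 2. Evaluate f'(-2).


Differentiate f(x) = x^3 + 5x + 2 term by term:
f'(x) = 3x^2 + 5
Substitute x = -2:
f'(-2) = 3 * (-2)^2 + 0 * (-2) + 5
= 12 + 0 + 5
= 17

17


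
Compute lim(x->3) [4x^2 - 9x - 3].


Since polynomials are continuous, we use direct substitution.
lim(x->3) of 4x^2 - 9x - 3
= 4 * 3^2 - 9 * 3 - 3
= 36 - 27 - 3
= 6

6


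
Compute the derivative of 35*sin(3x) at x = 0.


Apply the chain rule to differentiate 35*sin(3x):
d/dx [35*sin(3x)]
= 35 * cos(3x) * d/dx(3x)
= 35 * 3 * cos(3x)
= 105 * cos(3x)
Evaluate at x = 0:
= 105 * cos(0)
= 105 * 1
= 105

105


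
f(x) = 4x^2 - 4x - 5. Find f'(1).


Differentiate term by term using power and sum rules:
f(x) = 4x^2 - 4x - 5
f'(x) = 8x - 4
Substitute x = 1:
f'(1) = 8 * 1 - 4
= 8 - 4
= 4

4


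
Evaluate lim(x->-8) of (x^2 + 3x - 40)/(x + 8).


Direct substitution gives 0/0, so we factor the numerator.
Factor: (x^2 + 3x - 40) = (x + 8)(x - 5)
Cancel the common factor (x + 8):
(x^2 + 3x - 40)/(x + 8) = (x - 5)
Now substitute x = -8:
= (-8) - (5) = -13

-13


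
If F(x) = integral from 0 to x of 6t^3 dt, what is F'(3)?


By the Fundamental Theorem of Calculus (Part 1):
If F(x) = integral from 0 to x of f(t) dt, then F'(x) = f(x)
Here f(t) = 6t^3
So F'(x) = 6x^3
Evaluate at x = 3:
F'(3) = 6 * 3^3
= 6 * 27
= 162

162


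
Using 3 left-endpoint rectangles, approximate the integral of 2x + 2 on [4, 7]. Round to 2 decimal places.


Left Riemann sum uses left endpoints of each subinterval.
Interval: [4, 7], n = 3
dx = (7 - 4) / 3 = 1
Left endpoints: [4, 5, 6]
f values: [10, 12, 14]
Sum = dx * (sum of f values)
= 1 * 36
= 36 = 36.00

36.00


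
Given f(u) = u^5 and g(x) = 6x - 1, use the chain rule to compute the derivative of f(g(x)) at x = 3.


Using the chain rule: (f(g(x)))' = f'(g(x)) * g'(x)
First, find g(3):
g(3) = 6 * 3 - 1 = 17
Next, f'(u) = 5u^4
And g'(x) = 6
So f'(g(3)) * g'(3)
= 5 * 17^4 * 6
= 5 * 83521 * 6
= 2505630

2505630


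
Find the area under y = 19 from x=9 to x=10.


The area under a constant function y = 19 is a rectangle.
Width = 10 - 9 = 1
Height = 19
Area = width * height
= 1 * 19
= 19

19


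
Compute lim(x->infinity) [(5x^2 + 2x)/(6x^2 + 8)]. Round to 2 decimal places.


For limits at infinity with equal-degree polynomials,
we compare leading coefficients.
Numerator leading term: 5x^2
Denominator leading term: 6x^2
Divide both by x^2:
lim = (5 + 2/x) / (6 + 8/x^2)
As x -> infinity, the 1/x and 1/x^2 terms vanish:
= 5/6 ≈ 0.83

0.83


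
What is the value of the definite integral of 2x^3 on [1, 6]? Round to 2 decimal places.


Find the antiderivative of 2x^3:
F(x) = 2/4 * x^4
Apply the Fundamental Theorem of Calculus:
F(6) - F(1)
= 2/4 * 6^4 - 2/4 * 1^4
= 2/4 * (1296 - 1)
= 2/4 * 1295
= 1295/2 = 647.50

647.50


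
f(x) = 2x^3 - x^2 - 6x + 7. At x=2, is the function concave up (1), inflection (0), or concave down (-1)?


Concavity is determined by the sign of f''(x).
f(x) = 2x^3 - x^2 - 6x + 7
f'(x) = 6x^2 - 2x - 6
f''(x) = 12x - 2
f''(2) = 12 * 2 - 2
= 24 - 2
= 22
Since f''(2) > 0, the function is concave up (1)

1


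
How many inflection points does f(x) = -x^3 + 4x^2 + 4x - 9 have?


Inflection points occur where f''(x) = 0 and concavity changes.
f(x) = -x^3 + 4x^2 + 4x - 9
f'(x) = -3x^2 + 8x + 4
f''(x) = -6x + 8
Set f''(x) = 0:
-6x + 8 = 0
x = -8 / (-6) = 4/3
Since f''(x) is linear (degree 1), it changes sign at this point.
Therefore there is exactly 1 inflection point.

1


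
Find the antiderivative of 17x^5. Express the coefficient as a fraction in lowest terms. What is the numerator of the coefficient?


Apply the power rule for integration:
integral of ax^n dx = a/(n+1) * x^(n+1) + C
integral of 17x^5 dx
= 17/6 * x^6 + C
The coefficient in lowest terms is 17/6, and its numerator is 17

17


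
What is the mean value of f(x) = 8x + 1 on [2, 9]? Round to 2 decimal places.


Average value = 1/(b-a) * integral from a to b of f(x) dx
First compute the integral of 8x + 1:
F(x) = 4x^2 + x
F(9) = 4 * 81 + 1 * 9 = 333
F(2) = 4 * 4 + 1 * 2 = 18
Integral = 333 - 18 = 315
Average = 315 / (9 - 2) = 315 / 7
= 45 = 45.00

45.00


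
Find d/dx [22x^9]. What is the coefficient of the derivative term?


We apply the power rule: d/dx [ax^n] = a*n * x^(n-1)
d/dx [22x^9]
= 22 * 9 * x^(9-1)
= 198x^8
The coefficient is 198

198


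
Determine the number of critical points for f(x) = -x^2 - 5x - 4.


Find where f'(x) = 0:
f'(x) = -2x - 5
Set f'(x) = 0:
-2x - 5 = 0
x = 5 / (-2) = -5/2
This is a linear equation in x, so there is exactly one solution.
Number of critical points: 1

1


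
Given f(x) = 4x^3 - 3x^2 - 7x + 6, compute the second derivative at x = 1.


First derivative:
f'(x) = 12x^2 - 6x - 7
Second derivative:
f''(x) = 24x - 6
Substitute x = 1:
f''(1) = 24 * 1 - 6
= 24 - 6
= 18

18


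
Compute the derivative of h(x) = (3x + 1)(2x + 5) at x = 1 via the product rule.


Let u(x) = 3x + 1 and v(x) = 2x + 5
u'(x) = 3
v'(x) = 2
Product rule: h'(x) = u'(x)*v(x) + u(x)*v'(x)
= 3 * (2x + 5) + (3x + 1) * 2
At x = 1:
u(1) = 3 * 1 + 1 = 4
v(1) = 2 * 1 + 5 = 7
h'(1) = 3 * 7 + 4 * 2
= 21 + 8
= 29

29


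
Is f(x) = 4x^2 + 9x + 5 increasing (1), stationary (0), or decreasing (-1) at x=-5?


Compute f'(x) to determine behavior:
f'(x) = 8x + 9
f'(-5) = 8 * (-5) + 9
= -40 + 9
= -31
Since f'(-5) < 0, the function is decreasing (-1)

-1


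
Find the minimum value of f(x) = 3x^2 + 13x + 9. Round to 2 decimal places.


For a quadratic f(x) = ax^2 + bx + c with a > 0, the minimum is at the vertex.
Vertex x-coordinate: x = -b/(2a)
x = -(13) / (2 * 3)
x = -13/6
Substitute back to find the minimum value:
f(-13/6) = 3 * (-13/6)^2 + 13 * (-13/6) + 9
= 169/12 - 169/6 + 9
= -61/12 ≈ -5.08

-5.08


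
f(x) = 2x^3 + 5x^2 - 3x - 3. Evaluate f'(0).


Differentiate f(x) = 2x^3 + 5x^2 - 3x - 3 term by term:
f'(x) = 6x^2 + 10x - 3
Substitute x = 0:
f'(0) = 6 * 0^2 + 10 * 0 - 3
= 0 + 0 - 3
= -3

-3


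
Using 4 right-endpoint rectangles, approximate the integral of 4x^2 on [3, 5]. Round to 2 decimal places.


Right Riemann sum uses right endpoints of each subinterval.
Interval: [3, 5], n = 4
dx = (5 - 3) / 4 = 1/2
Right endpoints: [7/2, 4, 9/2, 5]
f values: [49, 64, 81, 100]
Sum = dx * (sum of f values)
= 1/2 * 294
= 147 = 147.00

147.00


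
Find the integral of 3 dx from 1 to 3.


The integral of a constant k over [a, b] equals k * (b - a).
integral from 1 to 3 of 3 dx
= 3 * (3 - 1)
= 3 * 2
= 6

6


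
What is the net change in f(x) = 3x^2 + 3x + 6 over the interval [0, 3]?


Net change = f(b) - f(a)
f(x) = 3x^2 + 3x + 6
Compute f(3):
f(3) = 3 * 3^2 + 3 * 3 + 6
= 27 + 9 + 6
= 42
Compute f(0):
f(0) = 3 * 0^2 + 3 * 0 + 6
= 0 + 0 + 6
= 6
Net change = 42 - 6 = 36

36


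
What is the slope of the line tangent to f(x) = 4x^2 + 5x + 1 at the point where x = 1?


The slope of the tangent line equals f'(x) at the point.
f(x) = 4x^2 + 5x + 1
f'(x) = 8x + 5
At x = 1:
f'(1) = 8 * 1 + 5
= 8 + 5
= 13

13


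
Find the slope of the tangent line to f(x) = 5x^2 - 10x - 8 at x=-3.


The slope of the tangent line equals f'(x) at the point.
f(x) = 5x^2 - 10x - 8
f'(x) = 10x - 10
At x = -3:
f'(-3) = 10 * (-3) - 10
= -30 - 10
= -40

-40


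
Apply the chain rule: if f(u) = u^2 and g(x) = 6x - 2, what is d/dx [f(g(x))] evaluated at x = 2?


Using the chain rule: (f(g(x)))' = f'(g(x)) * g'(x)
First, find g(2):
g(2) = 6 * 2 - 2 = 10
Next, f'(u) = 2u
And g'(x) = 6
So f'(g(2)) * g'(2)
= 2 * 10 * 6
= 120

120


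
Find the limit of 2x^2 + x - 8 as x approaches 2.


Since polynomials are continuous, we use direct substitution.
lim(x->2) of 2x^2 + x - 8
= 2 * 2^2 + 1 * 2 - 8
= 8 + 2 - 8
= 2

2


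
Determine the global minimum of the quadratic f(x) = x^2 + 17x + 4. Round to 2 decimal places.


For a quadratic f(x) = ax^2 + bx + c with a > 0, the minimum is at the vertex.
Vertex x-coordinate: x = -b/(2a)
x = -(17) / (2 * 1)
x = -17/2
Substitute back to find the minimum value:
f(-17/2) = 1 * (-17/2)^2 + 17 * (-17/2) + 4
= 289/4 - 289/2 + 4
= -273/4 = -68.25

-68.25


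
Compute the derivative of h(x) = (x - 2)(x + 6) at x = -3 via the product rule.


Let u(x) = x - 2 and v(x) = x + 6
u'(x) = 1
v'(x) = 1
Product rule: h'(x) = u'(x)*v(x) + u(x)*v'(x)
= 1 * (x + 6) + (x - 2) * 1
At x = -3:
u(-3) = 1 * (-3) - 2 = -5
v(-3) = 1 * (-3) + 6 = 3
h'(-3) = 1 * 3 + (-5) * 1
= 3 - 5
= -2

-2


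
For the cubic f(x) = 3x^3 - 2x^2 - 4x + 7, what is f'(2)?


Differentiate f(x) = 3x^3 - 2x^2 - 4x + 7 term by term:
f'(x) = 9x^2 - 4x - 4
Substitute x = 2:
f'(2) = 9 * 2^2 - 4 * 2 - 4
= 36 - 8 - 4
= 24

24


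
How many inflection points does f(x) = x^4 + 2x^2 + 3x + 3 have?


Inflection points occur where f''(x) = 0 and concavity changes.
f(x) = x^4 + 2x^2 + 3x + 3
f'(x) = 4x^3 + 4x + 3
f''(x) = 12x^2 + 4
This is a quadratic in x. Use the discriminant to count real roots.
Discriminant = (0)^2 - 4 * 12 * 4
= 0 - 192
= -192
Since discriminant < 0, f''(x) = 0 has no real solutions.
Number of inflection points: 0

0


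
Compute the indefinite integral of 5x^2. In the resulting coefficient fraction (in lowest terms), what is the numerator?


Apply the power rule for integration:
integral of ax^n dx = a/(n+1) * x^(n+1) + C
integral of 5x^2 dx
= 5/3 * x^3 + C
The coefficient in lowest terms is 5/3, and its numerator is 5

5


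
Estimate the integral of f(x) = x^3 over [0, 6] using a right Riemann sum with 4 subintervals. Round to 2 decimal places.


Right Riemann sum uses right endpoints of each subinterval.
Interval: [0, 6], n = 4
dx = (6 - 0) / 4 = 3/2
Right endpoints: [3/2, 3, 9/2, 6]
f values: [27/8, 27, 729/8, 216]
Sum = dx * (sum of f values)
= 3/2 * 675/2
= 2025/4 = 506.25

506.25


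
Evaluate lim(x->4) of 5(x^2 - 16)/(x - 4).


Direct substitution gives 0/0, so we factor the numerator.
Factor: 5(x^2 - 16) = 5 * (x - 4)(x + 4)
Cancel the common factor (x - 4):
5(x^2 - 16)/(x - 4) = 5 * (x + 4)
Now substitute x = 4:
= 5 * (4 + 4) = 40

40


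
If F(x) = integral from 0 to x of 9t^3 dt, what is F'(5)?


By the Fundamental Theorem of Calculus (Part 1):
If F(x) = integral from 0 to x of f(t) dt, then F'(x) = f(x)
Here f(t) = 9t^3
So F'(x) = 9x^3
Evaluate at x = 5:
F'(5) = 9 * 5^3
= 9 * 125
= 1125

1125


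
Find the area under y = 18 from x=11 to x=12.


The area under a constant function y = 18 is a rectangle.
Width = 12 - 11 = 1
Height = 18
Area = width * height
= 1 * 18
= 18

18


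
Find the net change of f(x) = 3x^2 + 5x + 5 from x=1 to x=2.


Net change = f(b) - f(a)
f(x) = 3x^2 + 5x + 5
Compute f(2):
f(2) = 3 * 2^2 + 5 * 2 + 5
= 12 + 10 + 5
= 27
Compute f(1):
f(1) = 3 * 1^2 + 5 * 1 + 5
= 3 + 5 + 5
= 13
Net change = 27 - 13 = 14

14


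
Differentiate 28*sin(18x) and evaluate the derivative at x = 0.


Apply the chain rule to differentiate 28*sin(18x):
d/dx [28*sin(18x)]
= 28 * cos(18x) * d/dx(18x)
= 28 * 18 * cos(18x)
= 504 * cos(18x)
Evaluate at x = 0:
= 504 * cos(0)
= 504 * 1
= 504

504


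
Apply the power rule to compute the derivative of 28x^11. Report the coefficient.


We apply the power rule: d/dx [ax^n] = a*n * x^(n-1)
d/dx [28x^11]
= 28 * 11 * x^(11-1)
= 308x^10
The coefficient is 308

308


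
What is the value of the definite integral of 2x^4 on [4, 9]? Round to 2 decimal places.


Find the antiderivative of 2x^4:
F(x) = 2/5 * x^5
Apply the Fundamental Theorem of Calculus:
F(9) - F(4)
= 2/5 * 9^5 - 2/5 * 4^5
= 2/5 * (59049 - 1024)
= 2/5 * 58025
= 23210 = 23210.00

23210.00


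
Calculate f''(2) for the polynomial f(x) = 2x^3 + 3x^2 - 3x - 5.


First derivative:
f'(x) = 6x^2 + 6x - 3
Second derivative:
f''(x) = 12x + 6
Substitute x = 2:
f''(2) = 12 * 2 + 6
= 24 + 6
= 30

30


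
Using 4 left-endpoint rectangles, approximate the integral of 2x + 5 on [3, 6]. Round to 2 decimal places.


Left Riemann sum uses left endpoints of each subinterval.
Interval: [3, 6], n = 4
dx = (6 - 3) / 4 = 3/4
Left endpoints: [3, 15/4, 9/2, 21/4]
f values: [11, 25/2, 14, 31/2]
Sum = dx * (sum of f values)
= 3/4 * 53
= 159/4 = 39.75

39.75


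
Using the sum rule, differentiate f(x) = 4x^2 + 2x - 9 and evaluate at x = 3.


Differentiate term by term using power and sum rules:
f(x) = 4x^2 + 2x - 9
f'(x) = 8x + 2
Substitute x = 3:
f'(3) = 8 * 3 + 2
= 24 + 2
= 26

26


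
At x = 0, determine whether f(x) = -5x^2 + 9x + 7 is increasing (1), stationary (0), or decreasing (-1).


Compute f'(x) to determine behavior:
f'(x) = -10x + 9
f'(0) = -10 * 0 + 9
= 0 + 9
= 9
Since f'(0) > 0, the function is increasing (1)

1


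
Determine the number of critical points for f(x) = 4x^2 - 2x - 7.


Find where f'(x) = 0:
f'(x) = 8x - 2
Set f'(x) = 0:
8x - 2 = 0
x = 2 / 8 = 1/4
This is a linear equation in x, so there is exactly one solution.
Number of critical points: 1

1


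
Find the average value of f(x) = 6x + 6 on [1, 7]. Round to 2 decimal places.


Average value = 1/(b-a) * integral from a to b of f(x) dx
First compute the integral of 6x + 6:
F(x) = 3x^2 + 6x
F(7) = 3 * 49 + 6 * 7 = 189
F(1) = 3 * 1 + 6 * 1 = 9
Integral = 189 - 9 = 180
Average = 180 / (7 - 1) = 180 / 6
= 30 = 30.00

30.00


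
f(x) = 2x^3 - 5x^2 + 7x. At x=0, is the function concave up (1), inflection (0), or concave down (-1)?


Concavity is determined by the sign of f''(x).
f(x) = 2x^3 - 5x^2 + 7x
f'(x) = 6x^2 - 10x + 7
f''(x) = 12x - 10
f''(0) = 12 * 0 - 10
= 0 - 10
= -10
Since f''(0) < 0, the function is concave down (-1)

-1


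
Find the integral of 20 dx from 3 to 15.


The integral of a constant k over [a, b] equals k * (b - a).
integral from 3 to 15 of 20 dx
= 20 * (15 - 3)
= 20 * 12
= 240

240


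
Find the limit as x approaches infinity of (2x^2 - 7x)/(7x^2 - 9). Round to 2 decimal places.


For limits at infinity with equal-degree polynomials,
we compare leading coefficients.
Numerator leading term: 2x^2
Denominator leading term: 7x^2
Divide both by x^2:
lim = (2 - 7/x) / (7 - 9/x^2)
As x -> infinity, the 1/x and 1/x^2 terms vanish:
= 2/7 ≈ 0.29

0.29


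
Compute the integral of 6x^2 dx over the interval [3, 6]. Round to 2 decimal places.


Find the antiderivative of 6x^2:
F(x) = 6/3 * x^3
Apply the Fundamental Theorem of Calculus:
F(6) - F(3)
= 6/3 * 6^3 - 6/3 * 3^3
= 6/3 * (216 - 27)
= 6/3 * 189
= 378 = 378.00

378.00


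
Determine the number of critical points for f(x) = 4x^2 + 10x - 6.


Find where f'(x) = 0:
f'(x) = 8x + 10
Set f'(x) = 0:
8x + 10 = 0
x = -10 / 8 = -5/4
This is a linear equation in x, so there is exactly one solution.
Number of critical points: 1

1


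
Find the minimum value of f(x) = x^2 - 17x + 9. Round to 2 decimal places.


For a quadratic f(x) = ax^2 + bx + c with a > 0, the minimum is at the vertex.
Vertex x-coordinate: x = -b/(2a)
x = -(-17) / (2 * 1)
x = 17/2
Substitute back to find the minimum value:
f(17/2) = 1 * (17/2)^2 - 17 * (17/2) + 9
= 289/4 - 289/2 + 9
= -253/4 = -63.25

-63.25


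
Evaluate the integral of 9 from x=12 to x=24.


The integral of a constant k over [a, b] equals k * (b - a).
integral from 12 to 24 of 9 dx
= 9 * (24 - 12)
= 9 * 12
= 108

108


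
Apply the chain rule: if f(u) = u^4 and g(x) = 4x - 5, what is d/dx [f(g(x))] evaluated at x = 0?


Using the chain rule: (f(g(x)))' = f'(g(x)) * g'(x)
First, find g(0):
g(0) = 4 * 0 - 5 = -5
Next, f'(u) = 4u^3
And g'(x) = 4
So f'(g(0)) * g'(0)
= 4 * (-5)^3 * 4
= 4 * (-125) * 4
= -2000

-2000


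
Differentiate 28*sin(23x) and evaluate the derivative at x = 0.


Apply the chain rule to differentiate 28*sin(23x):
d/dx [28*sin(23x)]
= 28 * cos(23x) * d/dx(23x)
= 28 * 23 * cos(23x)
= 644 * cos(23x)
Evaluate at x = 0:
= 644 * cos(0)
= 644 * 1
= 644

644


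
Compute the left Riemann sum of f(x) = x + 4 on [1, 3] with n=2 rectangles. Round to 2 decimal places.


Left Riemann sum uses left endpoints of each subinterval.
Interval: [1, 3], n = 2
dx = (3 - 1) / 2 = 1
Left endpoints: [1, 2]
f values: [5, 6]
Sum = dx * (sum of f values)
= 1 * 11
= 11 = 11.00

11.00


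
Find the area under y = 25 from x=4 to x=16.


The area under a constant function y = 25 is a rectangle.
Width = 16 - 4 = 12
Height = 25
Area = width * height
= 12 * 25
= 300

300


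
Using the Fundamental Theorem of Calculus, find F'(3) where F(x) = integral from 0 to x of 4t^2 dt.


By the Fundamental Theorem of Calculus (Part 1):
If F(x) = integral from 0 to x of f(t) dt, then F'(x) = f(x)
Here f(t) = 4t^2
So F'(x) = 4x^2
Evaluate at x = 3:
F'(3) = 4 * 3^2
= 4 * 9
= 36

36


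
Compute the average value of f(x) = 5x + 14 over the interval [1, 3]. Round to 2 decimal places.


Average value = 1/(b-a) * integral from a to b of f(x) dx
First compute the integral of 5x + 14:
F(x) = (5/2)x^2 + 14x
F(3) = 5/2 * 9 + 14 * 3 = 129/2
F(1) = 5/2 * 1 + 14 * 1 = 33/2
Integral = 129/2 - 33/2 = 48
Average = 48 / (3 - 1) = 48 / 2
= 24 = 24.00

24.00


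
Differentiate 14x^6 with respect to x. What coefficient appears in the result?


We apply the power rule: d/dx [ax^n] = a*n * x^(n-1)
d/dx [14x^6]
= 14 * 6 * x^(6-1)
= 84x^5
The coefficient is 84

84


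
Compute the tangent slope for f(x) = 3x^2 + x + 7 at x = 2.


The slope of the tangent line equals f'(x) at the point.
f(x) = 3x^2 + x + 7
f'(x) = 6x + 1
At x = 2:
f'(2) = 6 * 2 + 1
= 12 + 1
= 13

13


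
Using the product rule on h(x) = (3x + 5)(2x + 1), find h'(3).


Let u(x) = 3x + 5 and v(x) = 2x + 1
u'(x) = 3
v'(x) = 2
Product rule: h'(x) = u'(x)*v(x) + u(x)*v'(x)
= 3 * (2x + 1) + (3x + 5) * 2
At x = 3:
u(3) = 3 * 3 + 5 = 14
v(3) = 2 * 3 + 1 = 7
h'(3) = 3 * 7 + 14 * 2
= 21 + 28
= 49

49


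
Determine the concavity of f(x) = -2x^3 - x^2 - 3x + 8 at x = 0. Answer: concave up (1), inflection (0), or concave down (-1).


Concavity is determined by the sign of f''(x).
f(x) = -2x^3 - x^2 - 3x + 8
f'(x) = -6x^2 - 2x - 3
f''(x) = -12x - 2
f''(0) = -12 * 0 - 2
= 0 - 2
= -2
Since f''(0) < 0, the function is concave down (-1)

-1


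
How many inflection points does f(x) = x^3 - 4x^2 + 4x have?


Inflection points occur where f''(x) = 0 and concavity changes.
f(x) = x^3 - 4x^2 + 4x
f'(x) = 3x^2 - 8x + 4
f''(x) = 6x - 8
Set f''(x) = 0:
6x - 8 = 0
x = 8 / 6 = 4/3
Since f''(x) is linear (degree 1), it changes sign at this point.
Therefore there is exactly 1 inflection point.

1


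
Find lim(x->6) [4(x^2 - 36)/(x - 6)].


Direct substitution gives 0/0, so we factor the numerator.
Factor: 4(x^2 - 36) = 4 * (x - 6)(x + 6)
Cancel the common factor (x - 6):
4(x^2 - 36)/(x - 6) = 4 * (x + 6)
Now substitute x = 6:
= 4 * (6 + 6) = 48

48


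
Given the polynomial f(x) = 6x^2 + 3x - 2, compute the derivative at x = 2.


Differentiate term by term using power and sum rules:
f(x) = 6x^2 + 3x - 2
f'(x) = 12x + 3
Substitute x = 2:
f'(2) = 12 * 2 + 3
= 24 + 3
= 27

27


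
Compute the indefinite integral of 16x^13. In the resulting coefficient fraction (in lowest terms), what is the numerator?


Apply the power rule for integration:
integral of ax^n dx = a/(n+1) * x^(n+1) + C
integral of 16x^13 dx
= 16/14 * x^14 + C
= 8/7 * x^14 + C
The coefficient in lowest terms is 8/7, and its numerator is 8

8


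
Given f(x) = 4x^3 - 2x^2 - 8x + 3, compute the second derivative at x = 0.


First derivative:
f'(x) = 12x^2 - 4x - 8
Second derivative:
f''(x) = 24x - 4
Substitute x = 0:
f''(0) = 24 * 0 - 4
= 0 - 4
= -4

-4


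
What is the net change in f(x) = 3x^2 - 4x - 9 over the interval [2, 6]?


Net change = f(b) - f(a)
f(x) = 3x^2 - 4x - 9
Compute f(6):
f(6) = 3 * 6^2 - 4 * 6 - 9
= 108 - 24 - 9
= 75
Compute f(2):
f(2) = 3 * 2^2 - 4 * 2 - 9
= 12 - 8 - 9
= -5
Net change = 75 - (-5) = 80

80


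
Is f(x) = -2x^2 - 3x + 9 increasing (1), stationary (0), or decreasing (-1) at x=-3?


Compute f'(x) to determine behavior:
f'(x) = -4x - 3
f'(-3) = -4 * (-3) - 3
= 12 - 3
= 9
Since f'(-3) > 0, the function is increasing (1)

1


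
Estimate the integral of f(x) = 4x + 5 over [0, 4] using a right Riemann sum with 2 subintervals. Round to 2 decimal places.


Right Riemann sum uses right endpoints of each subinterval.
Interval: [0, 4], n = 2
dx = (4 - 0) / 2 = 2
Right endpoints: [2, 4]
f values: [13, 21]
Sum = dx * (sum of f values)
= 2 * 34
= 68 = 68.00

68.00


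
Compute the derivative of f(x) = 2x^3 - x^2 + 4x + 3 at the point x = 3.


Differentiate f(x) = 2x^3 - x^2 + 4x + 3 term by term:
f'(x) = 6x^2 - 2x + 4
Substitute x = 3:
f'(3) = 6 * 3^2 - 2 * 3 + 4
= 54 - 6 + 4
= 52

52


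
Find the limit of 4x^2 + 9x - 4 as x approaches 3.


Since polynomials are continuous, we use direct substitution.
lim(x->3) of 4x^2 + 9x - 4
= 4 * 3^2 + 9 * 3 - 4
= 36 + 27 - 4
= 59

59


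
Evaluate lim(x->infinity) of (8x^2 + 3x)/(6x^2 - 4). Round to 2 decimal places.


For limits at infinity with equal-degree polynomials,
we compare leading coefficients.
Numerator leading term: 8x^2
Denominator leading term: 6x^2
Divide both by x^2:
lim = (8 + 3/x) / (6 - 4/x^2)
As x -> infinity, the 1/x and 1/x^2 terms vanish:
= 8/6 = 4/3 ≈ 1.33

1.33


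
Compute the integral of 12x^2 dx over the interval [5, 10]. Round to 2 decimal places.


Find the antiderivative of 12x^2:
F(x) = 12/3 * x^3
Apply the Fundamental Theorem of Calculus:
F(10) - F(5)
= 12/3 * 10^3 - 12/3 * 5^3
= 12/3 * (1000 - 125)
= 12/3 * 875
= 3500 = 3500.00

3500.00


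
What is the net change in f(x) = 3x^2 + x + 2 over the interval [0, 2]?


Net change = f(b) - f(a)
f(x) = 3x^2 + x + 2
Compute f(2):
f(2) = 3 * 2^2 + 1 * 2 + 2
= 12 + 2 + 2
= 16
Compute f(0):
f(0) = 3 * 0^2 + 1 * 0 + 2
= 0 + 0 + 2
= 2
Net change = 16 - 2 = 14

14


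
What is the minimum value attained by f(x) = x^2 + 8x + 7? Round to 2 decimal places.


For a quadratic f(x) = ax^2 + bx + c with a > 0, the minimum is at the vertex.
Vertex x-coordinate: x = -b/(2a)
x = -(8) / (2 * 1)
x = -8/2 = -4
Substitute back to find the minimum value:
f(-4) = 1 * (-4)^2 + 8 * (-4) + 7
= 16 - 32 + 7
= -9 = -9.00

-9.00


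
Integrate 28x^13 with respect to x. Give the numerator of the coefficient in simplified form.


Apply the power rule for integration:
integral of ax^n dx = a/(n+1) * x^(n+1) + C
integral of 28x^13 dx
= 28/14 * x^14 + C
= 2 * x^14 + C
The coefficient in lowest terms is 2 = 2/1, so its numerator is 2

2


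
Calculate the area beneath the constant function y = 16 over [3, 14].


The area under a constant function y = 16 is a rectangle.
Width = 14 - 3 = 11
Height = 16
Area = width * height
= 11 * 16
= 176

176


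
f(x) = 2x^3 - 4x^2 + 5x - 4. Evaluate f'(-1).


Differentiate f(x) = 2x^3 - 4x^2 + 5x - 4 term by term:
f'(x) = 6x^2 - 8x + 5
Substitute x = -1:
f'(-1) = 6 * (-1)^2 - 8 * (-1) + 5
= 6 + 8 + 5
= 19

19


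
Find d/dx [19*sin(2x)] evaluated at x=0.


Apply the chain rule to differentiate 19*sin(2x):
d/dx [19*sin(2x)]
= 19 * cos(2x) * d/dx(2x)
= 19 * 2 * cos(2x)
= 38 * cos(2x)
Evaluate at x = 0:
= 38 * cos(0)
= 38 * 1
= 38

38


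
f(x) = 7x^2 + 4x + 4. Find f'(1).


Differentiate term by term using power and sum rules:
f(x) = 7x^2 + 4x + 4
f'(x) = 14x + 4
Substitute x = 1:
f'(1) = 14 * 1 + 4
= 14 + 4
= 18

18


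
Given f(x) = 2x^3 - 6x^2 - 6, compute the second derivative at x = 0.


First derivative:
f'(x) = 6x^2 - 12x
Second derivative:
f''(x) = 12x - 12
Substitute x = 0:
f''(0) = 12 * 0 - 12
= 0 - 12
= -12

-12


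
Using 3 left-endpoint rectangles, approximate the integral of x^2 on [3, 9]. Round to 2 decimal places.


Left Riemann sum uses left endpoints of each subinterval.
Interval: [3, 9], n = 3
dx = (9 - 3) / 3 = 2
Left endpoints: [3, 5, 7]
f values: [9, 25, 49]
Sum = dx * (sum of f values)
= 2 * 83
= 166 = 166.00

166.00


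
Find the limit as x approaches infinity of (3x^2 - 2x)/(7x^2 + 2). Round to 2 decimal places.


For limits at infinity with equal-degree polynomials,
we compare leading coefficients.
Numerator leading term: 3x^2
Denominator leading term: 7x^2
Divide both by x^2:
lim = (3 - 2/x) / (7 + 2/x^2)
As x -> infinity, the 1/x and 1/x^2 terms vanish:
= 3/7 ≈ 0.43

0.43


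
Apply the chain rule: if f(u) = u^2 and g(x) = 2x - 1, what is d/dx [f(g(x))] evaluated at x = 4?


Using the chain rule: (f(g(x)))' = f'(g(x)) * g'(x)
First, find g(4):
g(4) = 2 * 4 - 1 = 7
Next, f'(u) = 2u
And g'(x) = 2
So f'(g(4)) * g'(4)
= 2 * 7 * 2
= 28

28


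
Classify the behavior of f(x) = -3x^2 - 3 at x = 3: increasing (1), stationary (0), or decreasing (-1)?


Compute f'(x) to determine behavior:
f'(x) = -6x
f'(3) = -6 * 3 + 0
= -18 + 0
= -18
Since f'(3) < 0, the function is decreasing (-1)

-1


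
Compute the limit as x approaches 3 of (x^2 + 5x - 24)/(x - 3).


Direct substitution gives 0/0, so we factor the numerator.
Factor: (x^2 + 5x - 24) = (x - 3)(x + 8)
Cancel the common factor (x - 3):
(x^2 + 5x - 24)/(x - 3) = (x + 8)
Now substitute x = 3:
= (3) - (-8) = 11

11


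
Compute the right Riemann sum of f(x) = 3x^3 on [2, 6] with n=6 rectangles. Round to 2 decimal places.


Right Riemann sum uses right endpoints of each subinterval.
Interval: [2, 6], n = 6
dx = (6 - 2) / 6 = 2/3
Right endpoints: [8/3, 10/3, 4, 14/3, 16/3, 6]
f values: [512/9, 1000/9, 192, 2744/9, 4096/9, 648]
Sum = dx * (sum of f values)
= 2/3 * 1768
= 3536/3 ≈ 1178.67

1178.67


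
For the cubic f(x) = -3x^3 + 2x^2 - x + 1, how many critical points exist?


Find where f'(x) = 0:
f(x) = -3x^3 + 2x^2 - x + 1
f'(x) = -9x^2 + 4x - 1
This is a quadratic in x. Use the discriminant to count real roots.
Discriminant = (4)^2 - 4 * (-9) * (-1)
= 16 - 36
= -20
Since discriminant < 0, f'(x) = 0 has no real solutions.
Number of critical points: 0

0


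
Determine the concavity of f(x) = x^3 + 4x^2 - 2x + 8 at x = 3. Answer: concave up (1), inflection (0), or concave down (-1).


Concavity is determined by the sign of f''(x).
f(x) = x^3 + 4x^2 - 2x + 8
f'(x) = 3x^2 + 8x - 2
f''(x) = 6x + 8
f''(3) = 6 * 3 + 8
= 18 + 8
= 26
Since f''(3) > 0, the function is concave up (1)

1


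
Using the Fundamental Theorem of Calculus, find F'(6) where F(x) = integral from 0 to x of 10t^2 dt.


By the Fundamental Theorem of Calculus (Part 1):
If F(x) = integral from 0 to x of f(t) dt, then F'(x) = f(x)
Here f(t) = 10t^2
So F'(x) = 10x^2
Evaluate at x = 6:
F'(6) = 10 * 6^2
= 10 * 36
= 360

360


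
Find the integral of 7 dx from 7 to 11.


The integral of a constant k over [a, b] equals k * (b - a).
integral from 7 to 11 of 7 dx
= 7 * (11 - 7)
= 7 * 4
= 28

28
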